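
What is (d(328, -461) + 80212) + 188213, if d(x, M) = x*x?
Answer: 376009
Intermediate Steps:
d(x, M) = x**2
(d(328, -461) + 80212) + 188213 = (328**2 + 80212) + 188213 = (107584 + 80212) + 188213 = 187796 + 188213 = 376009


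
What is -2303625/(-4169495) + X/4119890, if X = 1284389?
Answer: 2969187022961/3435572151110 ≈ 0.86425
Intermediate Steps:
-2303625/(-4169495) + X/4119890 = -2303625/(-4169495) + 1284389/4119890 = -2303625*(-1/4169495) + 1284389*(1/4119890) = 460725/833899 + 1284389/4119890 = 2969187022961/3435572151110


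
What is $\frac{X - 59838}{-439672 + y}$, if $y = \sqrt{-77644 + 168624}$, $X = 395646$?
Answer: $- \frac{36911343744}{48327844151} - \frac{167904 \sqrt{22745}}{48327844151} \approx -0.76429$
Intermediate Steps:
$y = 2 \sqrt{22745}$ ($y = \sqrt{90980} = 2 \sqrt{22745} \approx 301.63$)
$\frac{X - 59838}{-439672 + y} = \frac{395646 - 59838}{-439672 + 2 \sqrt{22745}} = \frac{335808}{-439672 + 2 \sqrt{22745}}$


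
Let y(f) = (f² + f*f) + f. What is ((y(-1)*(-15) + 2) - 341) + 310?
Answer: -44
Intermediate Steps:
y(f) = f + 2*f² (y(f) = (f² + f²) + f = 2*f² + f = f + 2*f²)
((y(-1)*(-15) + 2) - 341) + 310 = ((-(1 + 2*(-1))*(-15) + 2) - 341) + 310 = ((-(1 - 2)*(-15) + 2) - 341) + 310 = ((-1*(-1)*(-15) + 2) - 341) + 310 = ((1*(-15) + 2) - 341) + 310 = ((-15 + 2) - 341) + 310 = (-13 - 341) + 310 = -354 + 310 = -44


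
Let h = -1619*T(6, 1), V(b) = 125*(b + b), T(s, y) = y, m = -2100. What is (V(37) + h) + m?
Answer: 5531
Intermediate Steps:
V(b) = 250*b (V(b) = 125*(2*b) = 250*b)
h = -1619 (h = -1619*1 = -1619)
(V(37) + h) + m = (250*37 - 1619) - 2100 = (9250 - 1619) - 2100 = 7631 - 2100 = 5531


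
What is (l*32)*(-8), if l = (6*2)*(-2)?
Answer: 6144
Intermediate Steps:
l = -24 (l = 12*(-2) = -24)
(l*32)*(-8) = -24*32*(-8) = -768*(-8) = 6144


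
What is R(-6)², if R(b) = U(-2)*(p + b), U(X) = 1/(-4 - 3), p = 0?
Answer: 36/49 ≈ 0.73469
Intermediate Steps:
U(X) = -⅐ (U(X) = 1/(-7) = -⅐)
R(b) = -b/7 (R(b) = -(0 + b)/7 = -b/7)
R(-6)² = (-⅐*(-6))² = (6/7)² = 36/49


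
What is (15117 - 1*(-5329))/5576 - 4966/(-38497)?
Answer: 407400039/107329636 ≈ 3.7958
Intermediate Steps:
(15117 - 1*(-5329))/5576 - 4966/(-38497) = (15117 + 5329)*(1/5576) - 4966*(-1/38497) = 20446*(1/5576) + 4966/38497 = 10223/2788 + 4966/38497 = 407400039/107329636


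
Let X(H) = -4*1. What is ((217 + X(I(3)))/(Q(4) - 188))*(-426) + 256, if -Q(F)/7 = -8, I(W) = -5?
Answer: 20755/22 ≈ 943.41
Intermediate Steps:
X(H) = -4
Q(F) = 56 (Q(F) = -7*(-8) = 56)
((217 + X(I(3)))/(Q(4) - 188))*(-426) + 256 = ((217 - 4)/(56 - 188))*(-426) + 256 = (213/(-132))*(-426) + 256 = (213*(-1/132))*(-426) + 256 = -71/44*(-426) + 256 = 15123/22 + 256 = 20755/22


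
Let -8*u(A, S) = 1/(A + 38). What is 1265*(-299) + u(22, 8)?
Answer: -181552801/480 ≈ -3.7824e+5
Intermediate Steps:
u(A, S) = -1/(8*(38 + A)) (u(A, S) = -1/(8*(A + 38)) = -1/(8*(38 + A)))
1265*(-299) + u(22, 8) = 1265*(-299) - 1/(304 + 8*22) = -378235 - 1/(304 + 176) = -378235 - 1/480 = -181552801/480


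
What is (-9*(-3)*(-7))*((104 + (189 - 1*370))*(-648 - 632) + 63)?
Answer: -18639747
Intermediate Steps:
(-9*(-3)*(-7))*((104 + (189 - 1*370))*(-648 - 632) + 63) = (27*(-7))*((104 + (189 - 370))*(-1280) + 63) = -189*((104 - 181)*(-1280) + 63) = -189*(-77*(-1280) + 63) = -189*(98560 + 63) = -189*98623 = -18639747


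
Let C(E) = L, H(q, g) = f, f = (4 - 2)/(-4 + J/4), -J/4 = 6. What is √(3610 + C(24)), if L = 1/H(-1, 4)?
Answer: √3605 ≈ 60.042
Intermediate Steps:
J = -24 (J = -4*6 = -24)
f = -⅕ (f = (4 - 2)/(-4 - 24/4) = 2/(-4 - 24*¼) = 2/(-4 - 6) = 2/(-10) = 2*(-⅒) = -⅕ ≈ -0.20000)
H(q, g) = -⅕
L = -5 (L = 1/(-⅕) = -5)
C(E) = -5
√(3610 + C(24)) = √(3610 - 5) = √3605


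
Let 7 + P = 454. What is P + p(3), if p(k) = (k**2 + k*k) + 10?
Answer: 475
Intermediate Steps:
P = 447 (P = -7 + 454 = 447)
p(k) = 10 + 2*k**2 (p(k) = (k**2 + k**2) + 10 = 2*k**2 + 10 = 10 + 2*k**2)
P + p(3) = 447 + (10 + 2*3**2) = 447 + (10 + 2*9) = 447 + (10 + 18) = 447 + 28 = 475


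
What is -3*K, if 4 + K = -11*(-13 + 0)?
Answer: -417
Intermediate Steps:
K = 139 (K = -4 - 11*(-13 + 0) = -4 - 11*(-13) = -4 + 143 = 139)
-3*K = -3*139 = -417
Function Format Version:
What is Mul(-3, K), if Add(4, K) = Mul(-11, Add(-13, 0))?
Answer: -417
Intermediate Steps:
K = 139 (K = Add(-4, Mul(-11, Add(-13, 0))) = Add(-4, Mul(-11, -13)) = Add(-4, 143) = 139)
Mul(-3, K) = Mul(-3, 139) = -417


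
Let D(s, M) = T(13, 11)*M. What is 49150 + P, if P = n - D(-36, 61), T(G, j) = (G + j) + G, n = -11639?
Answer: 35254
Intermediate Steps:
T(G, j) = j + 2*G
D(s, M) = 37*M (D(s, M) = (11 + 2*13)*M = (11 + 26)*M = 37*M)
P = -13896 (P = -11639 - 37*61 = -11639 - 1*2257 = -11639 - 2257 = -13896)
49150 + P = 49150 - 13896 = 35254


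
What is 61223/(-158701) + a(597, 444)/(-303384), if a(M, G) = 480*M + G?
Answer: -5343491703/4012278682 ≈ -1.3318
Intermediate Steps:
a(M, G) = G + 480*M
61223/(-158701) + a(597, 444)/(-303384) = 61223/(-158701) + (444 + 480*597)/(-303384) = 61223*(-1/158701) + (444 + 286560)*(-1/303384) = -61223/158701 + 287004*(-1/303384) = -61223/158701 - 23917/25282 = -5343491703/4012278682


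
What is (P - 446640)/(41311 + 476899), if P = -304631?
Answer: -751271/518210 ≈ -1.4497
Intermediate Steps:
(P - 446640)/(41311 + 476899) = (-304631 - 446640)/(41311 + 476899) = -751271/518210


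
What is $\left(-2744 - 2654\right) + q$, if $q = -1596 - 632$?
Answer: $-7626$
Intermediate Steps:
$q = -2228$ ($q = -1596 - 632 = -2228$)
$\left(-2744 - 2654\right) + q = \left(-2744 - 2654\right) - 2228 = -5398 - 2228 = -7626$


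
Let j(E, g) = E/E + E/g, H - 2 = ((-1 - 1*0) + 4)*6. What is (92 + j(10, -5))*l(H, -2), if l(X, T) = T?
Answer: -182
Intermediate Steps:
H = 20 (H = 2 + ((-1 - 1*0) + 4)*6 = 2 + ((-1 + 0) + 4)*6 = 2 + (-1 + 4)*6 = 2 + 3*6 = 2 + 18 = 20)
j(E, g) = 1 + E/g
(92 + j(10, -5))*l(H, -2) = (92 + (10 - 5)/(-5))*(-2) = (92 - ⅕*5)*(-2) = (92 - 1)*(-2) = 91*(-2) = -182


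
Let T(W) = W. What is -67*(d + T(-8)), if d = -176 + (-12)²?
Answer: 2680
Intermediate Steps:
d = -32 (d = -176 + 144 = -32)
-67*(d + T(-8)) = -67*(-32 - 8) = -67*(-40) = 2680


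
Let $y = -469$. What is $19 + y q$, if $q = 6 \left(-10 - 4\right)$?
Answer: $39415$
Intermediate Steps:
$q = -84$ ($q = 6 \left(-14\right) = -84$)
$19 + y q = 19 - -39396 = 19 + 39396 = 39415$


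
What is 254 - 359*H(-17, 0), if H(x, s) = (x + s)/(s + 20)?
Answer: 11183/20 ≈ 559.15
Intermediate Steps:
H(x, s) = (s + x)/(20 + s)
254 - 359*H(-17, 0) = 254 - 359*(0 - 17)/(20 + 0) = 254 - 359*(-17)/20 = 254 - 359*(-17/20) = 254 + 6103/20 = 11183/20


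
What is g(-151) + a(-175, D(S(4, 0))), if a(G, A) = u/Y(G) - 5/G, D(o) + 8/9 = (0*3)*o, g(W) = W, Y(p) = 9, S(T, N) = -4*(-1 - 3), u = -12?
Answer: -15992/105 ≈ -152.30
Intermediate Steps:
S(T, N) = 16 (S(T, N) = -4*(-4) = 16)
D(o) = -8/9 (D(o) = -8/9 + (0*3)*o = -8/9 + 0*o = -8/9 + 0 = -8/9)
a(G, A) = -4/3 - 5/G (a(G, A) = -12/9 - 5/G = -12*⅑ - 5/G = -4/3 - 5/G)
g(-151) + a(-175, D(S(4, 0))) = -151 + (-4/3 - 5/(-175)) = -151 + (-4/3 - 5*(-1/175)) = -151 + (-4/3 + 1/35) = -151 - 137/105 = -15992/105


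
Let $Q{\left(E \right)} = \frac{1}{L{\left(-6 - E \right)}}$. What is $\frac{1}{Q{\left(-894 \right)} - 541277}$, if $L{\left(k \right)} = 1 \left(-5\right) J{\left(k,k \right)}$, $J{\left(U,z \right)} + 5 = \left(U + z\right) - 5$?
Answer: $- \frac{8830}{4779475911} \approx -1.8475 \cdot 10^{-6}$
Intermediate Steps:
$J{\left(U,z \right)} = -10 + U + z$ ($J{\left(U,z \right)} = -5 - \left(5 - U - z\right) = -5 + \left(-5 + U + z\right) = -10 + U + z$)
$L{\left(k \right)} = 50 - 10 k$ ($L{\left(k \right)} = 1 \left(-5\right) \left(-10 + k + k\right) = - 5 \left(-10 + 2 k\right) = 50 - 10 k$)
$Q{\left(E \right)} = \frac{1}{110 + 10 E}$ ($Q{\left(E \right)} = \frac{1}{50 - 10 \left(-6 - E\right)} = \frac{1}{50 + \left(60 + 10 E\right)} = \frac{1}{110 + 10 E}$)
$\frac{1}{Q{\left(-894 \right)} - 541277} = \frac{1}{\frac{1}{10 \left(11 - 894\right)} - 541277} = \frac{1}{\frac{1}{10 \left(-883\right)} - 541277} = \frac{1}{\frac{1}{10} \left(- \frac{1}{883}\right) - 541277} = \frac{1}{- \frac{1}{8830} - 541277} = \frac{1}{- \frac{4779475911}{8830}} = - \frac{8830}{4779475911}$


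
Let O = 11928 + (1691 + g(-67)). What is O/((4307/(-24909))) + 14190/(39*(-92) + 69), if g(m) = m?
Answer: -395986190974/5052111 ≈ -78380.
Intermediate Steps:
O = 13552 (O = 11928 + (1691 - 67) = 11928 + 1624 = 13552)
O/((4307/(-24909))) + 14190/(39*(-92) + 69) = 13552/((4307/(-24909))) + 14190/(39*(-92) + 69) = 13552/((4307*(-1/24909))) + 14190/(-3588 + 69) = 13552/(-4307/24909) + 14190/(-3519) = 13552*(-24909/4307) + 14190*(-1/3519) = -337566768/4307 - 4730/1173 = -395986190974/5052111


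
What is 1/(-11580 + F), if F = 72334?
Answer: 1/60754 ≈ 1.6460e-5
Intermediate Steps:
1/(-11580 + F) = 1/(-11580 + 72334) = 1/60754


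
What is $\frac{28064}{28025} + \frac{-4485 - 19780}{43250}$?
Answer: $\frac{4269931}{9696650} \approx 0.44035$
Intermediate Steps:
$\frac{28064}{28025} + \frac{-4485 - 19780}{43250} = 28064 \cdot \frac{1}{28025} + \left(-4485 - 19780\right) \frac{1}{43250} = \frac{28064}{28025} - \frac{4853}{8650} = \frac{4269931}{9696650}$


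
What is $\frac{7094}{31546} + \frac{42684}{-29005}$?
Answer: $- \frac{570373997}{457495865} \approx -1.2467$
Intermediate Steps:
$\frac{7094}{31546} + \frac{42684}{-29005} = 7094 \cdot \frac{1}{31546} + 42684 \left(- \frac{1}{29005}\right) = \frac{3547}{15773} - \frac{42684}{29005} = - \frac{570373997}{457495865}$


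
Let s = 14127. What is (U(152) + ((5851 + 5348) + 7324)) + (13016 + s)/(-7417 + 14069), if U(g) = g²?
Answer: 276929947/6652 ≈ 41631.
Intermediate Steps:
(U(152) + ((5851 + 5348) + 7324)) + (13016 + s)/(-7417 + 14069) = (152² + ((5851 + 5348) + 7324)) + (13016 + 14127)/(-7417 + 14069) = (23104 + (11199 + 7324)) + 27143/6652 = (23104 + 18523) + 27143*(1/6652) = 41627 + 27143/6652 = 276929947/6652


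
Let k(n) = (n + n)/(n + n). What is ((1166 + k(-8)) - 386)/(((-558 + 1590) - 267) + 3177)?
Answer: 781/3942 ≈ 0.19812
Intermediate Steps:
k(n) = 1 (k(n) = (2*n)/((2*n)) = (2*n)*(1/(2*n)) = 1)
((1166 + k(-8)) - 386)/(((-558 + 1590) - 267) + 3177) = ((1166 + 1) - 386)/(((-558 + 1590) - 267) + 3177) = (1167 - 386)/((1032 - 267) + 3177) = 781/(765 + 3177) = 781/3942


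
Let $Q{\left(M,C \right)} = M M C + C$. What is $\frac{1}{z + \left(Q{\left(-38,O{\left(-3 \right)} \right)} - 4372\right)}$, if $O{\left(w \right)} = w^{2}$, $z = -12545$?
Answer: $- \frac{1}{3912} \approx -0.00025562$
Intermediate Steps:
$Q{\left(M,C \right)} = C + C M^{2}$ ($Q{\left(M,C \right)} = M^{2} C + C = C M^{2} + C = C + C M^{2}$)
$\frac{1}{z + \left(Q{\left(-38,O{\left(-3 \right)} \right)} - 4372\right)} = \frac{1}{-12545 - \left(4372 - \left(-3\right)^{2} \left(1 + \left(-38\right)^{2}\right)\right)} = \frac{1}{-12545 - \left(4372 - 9 \left(1 + 1444\right)\right)} = \frac{1}{-12545 + \left(9 \cdot 1445 - 4372\right)} = \frac{1}{-12545 + \left(13005 - 4372\right)} = \frac{1}{-12545 + 8633} = \frac{1}{-3912} = - \frac{1}{3912}$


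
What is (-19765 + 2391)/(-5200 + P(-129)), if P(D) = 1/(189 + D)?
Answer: 1042440/311999 ≈ 3.3412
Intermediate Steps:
(-19765 + 2391)/(-5200 + P(-129)) = (-19765 + 2391)/(-5200 + 1/(189 - 129)) = -17374/(-5200 + 1/60) = -17374/(-311999/60) = -17374*(-60/311999) = 1042440/311999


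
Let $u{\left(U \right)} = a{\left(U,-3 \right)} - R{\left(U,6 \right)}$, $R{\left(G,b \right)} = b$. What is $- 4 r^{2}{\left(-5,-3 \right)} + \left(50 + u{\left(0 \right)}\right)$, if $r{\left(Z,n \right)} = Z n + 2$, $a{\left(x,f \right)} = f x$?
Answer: $-1112$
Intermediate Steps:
$u{\left(U \right)} = -6 - 3 U$ ($u{\left(U \right)} = - 3 U - 6 = -6 - 3 U$)
$r{\left(Z,n \right)} = 2 + Z n$
$- 4 r^{2}{\left(-5,-3 \right)} + \left(50 + u{\left(0 \right)}\right) = - 4 \left(2 - -15\right)^{2} + \left(50 - 6\right) = - 4 \left(2 + 15\right)^{2} + \left(50 + \left(-6 + 0\right)\right) = - 4 \cdot 17^{2} + \left(50 - 6\right) = \left(-4\right) 289 + 44 = -1156 + 44 = -1112$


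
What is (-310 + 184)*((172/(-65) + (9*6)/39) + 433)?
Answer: -3535938/65 ≈ -54399.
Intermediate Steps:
(-310 + 184)*((172/(-65) + (9*6)/39) + 433) = -126*((172*(-1/65) + 54*(1/39)) + 433) = -126*((-172/65 + 18/13) + 433) = -126*(-82/65 + 433) = -126*28063/65 = -3535938/65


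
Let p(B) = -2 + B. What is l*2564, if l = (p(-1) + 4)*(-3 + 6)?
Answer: 7692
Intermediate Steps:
l = 3 (l = ((-2 - 1) + 4)*(-3 + 6) = (-3 + 4)*3 = 1*3 = 3)
l*2564 = 3*2564 = 7692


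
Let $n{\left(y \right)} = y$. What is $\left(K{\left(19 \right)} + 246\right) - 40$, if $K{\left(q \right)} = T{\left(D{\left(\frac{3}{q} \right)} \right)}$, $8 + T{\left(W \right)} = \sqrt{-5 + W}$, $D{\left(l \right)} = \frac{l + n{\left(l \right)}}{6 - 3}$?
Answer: $198 + \frac{i \sqrt{1767}}{19} \approx 198.0 + 2.2124 i$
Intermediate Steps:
$D{\left(l \right)} = \frac{2 l}{3}$ ($D{\left(l \right)} = \frac{l + l}{6 - 3} = \frac{2 l}{3}$)
$T{\left(W \right)} = -8 + \sqrt{-5 + W}$
$K{\left(q \right)} = -8 + \sqrt{-5 + \frac{2}{q}}$ ($K{\left(q \right)} = -8 + \sqrt{-5 + \frac{2 \frac{3}{q}}{3}} = -8 + \sqrt{-5 + \frac{2}{q}}$)
$\left(K{\left(19 \right)} + 246\right) - 40 = \left(\left(-8 + \sqrt{-5 + \frac{2}{19}}\right) + 246\right) - 40 = \left(\left(-8 + \sqrt{- \frac{93}{19}}\right) + 246\right) - 40 = \left(\left(-8 + \frac{i \sqrt{1767}}{19}\right) + 246\right) - 40 = \left(238 + \frac{i \sqrt{1767}}{19}\right) - 40 = 198 + \frac{i \sqrt{1767}}{19}$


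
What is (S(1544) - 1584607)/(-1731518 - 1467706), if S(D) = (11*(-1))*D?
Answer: 1601591/3199224 ≈ 0.50062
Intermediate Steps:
S(D) = -11*D
(S(1544) - 1584607)/(-1731518 - 1467706) = (-11*1544 - 1584607)/(-1731518 - 1467706) = (-16984 - 1584607)/(-3199224) = -1601591*(-1/3199224) = 1601591/3199224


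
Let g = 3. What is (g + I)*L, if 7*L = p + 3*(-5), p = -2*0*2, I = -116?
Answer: 1695/7 ≈ 242.14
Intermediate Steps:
p = 0 (p = 0*2 = 0)
L = -15/7 (L = (0 + 3*(-5))/7 = (0 - 15)/7 = (⅐)*(-15) = -15/7 ≈ -2.1429)
(g + I)*L = (3 - 116)*(-15/7) = -113*(-15/7) = 1695/7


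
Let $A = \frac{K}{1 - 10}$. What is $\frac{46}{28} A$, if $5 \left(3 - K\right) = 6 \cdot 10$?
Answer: $\frac{23}{14} \approx 1.6429$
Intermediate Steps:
$K = -9$ ($K = 3 - \frac{6 \cdot 10}{5} = 3 - 12 = -9$)
$A = 1$ ($A = - \frac{9}{1 - 10} = - \frac{9}{-9} = \left(-9\right) \left(- \frac{1}{9}\right) = 1$)
$\frac{46}{28} A = \frac{46}{28} \cdot 1 = 46 \cdot \frac{1}{28} \cdot 1 = \frac{23}{14} \cdot 1 = \frac{23}{14}$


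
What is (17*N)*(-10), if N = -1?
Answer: 170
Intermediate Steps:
(17*N)*(-10) = (17*(-1))*(-10) = -17*(-10) = 170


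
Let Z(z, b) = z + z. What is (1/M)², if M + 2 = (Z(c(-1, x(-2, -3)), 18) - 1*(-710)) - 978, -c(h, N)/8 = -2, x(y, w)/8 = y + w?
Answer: 1/56644 ≈ 1.7654e-5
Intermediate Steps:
x(y, w) = 8*w + 8*y (x(y, w) = 8*(y + w) = 8*(w + y) = 8*w + 8*y)
c(h, N) = 16 (c(h, N) = -8*(-2) = 16)
Z(z, b) = 2*z
M = -238 (M = -2 + ((2*16 - 1*(-710)) - 978) = -2 + ((32 + 710) - 978) = -2 + (742 - 978) = -2 - 236 = -238)
(1/M)² = (1/(-238))² = (-1/238)² = 1/56644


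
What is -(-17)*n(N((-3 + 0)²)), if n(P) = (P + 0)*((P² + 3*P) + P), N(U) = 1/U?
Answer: 629/729 ≈ 0.86283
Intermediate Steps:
N(U) = 1/U
n(P) = P*(P² + 4*P)
-(-17)*n(N((-3 + 0)²)) = -(-17)*(1/((-3 + 0)²))²*(4 + 1/((-3 + 0)²)) = -(-17)*(1/((-3)²))²*(4 + 1/((-3)²)) = -(-17)*(1/9)²*(4 + 1/9) = -(-17)*(⅑)²*(4 + ⅑) = -(-17)*(1/81)*(37/9) = -(-17)*37/729 = -1*(-629/729) = 629/729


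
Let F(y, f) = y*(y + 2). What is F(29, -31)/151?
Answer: 899/151 ≈ 5.9536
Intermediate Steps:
F(y, f) = y*(2 + y)
F(29, -31)/151 = (29*(2 + 29))/151 = (29*31)*(1/151) = 899*(1/151) = 899/151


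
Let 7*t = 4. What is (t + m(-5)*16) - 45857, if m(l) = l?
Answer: -321555/7 ≈ -45936.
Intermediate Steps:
t = 4/7 (t = (⅐)*4 = 4/7 ≈ 0.57143)
(t + m(-5)*16) - 45857 = (4/7 - 5*16) - 45857 = (4/7 - 80) - 45857 = -556/7 - 45857 = -321555/7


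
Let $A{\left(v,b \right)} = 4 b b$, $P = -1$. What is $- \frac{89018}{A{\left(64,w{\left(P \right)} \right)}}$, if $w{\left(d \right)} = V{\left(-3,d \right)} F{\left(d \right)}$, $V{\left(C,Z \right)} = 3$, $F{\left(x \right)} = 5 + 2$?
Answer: $- \frac{44509}{882} \approx -50.464$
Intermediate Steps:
$F{\left(x \right)} = 7$
$w{\left(d \right)} = 21$ ($w{\left(d \right)} = 3 \cdot 7 = 21$)
$A{\left(v,b \right)} = 4 b^{2}$
$- \frac{89018}{A{\left(64,w{\left(P \right)} \right)}} = - \frac{89018}{4 \cdot 21^{2}} = - \frac{89018}{4 \cdot 441} = - \frac{89018}{1764} = \left(-89018\right) \frac{1}{1764} = - \frac{44509}{882}$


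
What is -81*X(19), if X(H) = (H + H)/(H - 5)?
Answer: -1539/7 ≈ -219.86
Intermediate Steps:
X(H) = 2*H/(-5 + H) (X(H) = (2*H)/(-5 + H) = 2*H/(-5 + H))
-81*X(19) = -162*19/(-5 + 19) = -162*19/14 = -81*19/7 = -1539/7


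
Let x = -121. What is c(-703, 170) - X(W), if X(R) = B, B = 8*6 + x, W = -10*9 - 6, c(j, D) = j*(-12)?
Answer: 8509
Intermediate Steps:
c(j, D) = -12*j
W = -96 (W = -90 - 6 = -96)
B = -73 (B = 8*6 - 121 = 48 - 121 = -73)
X(R) = -73
c(-703, 170) - X(W) = -12*(-703) - 1*(-73) = 8436 + 73 = 8509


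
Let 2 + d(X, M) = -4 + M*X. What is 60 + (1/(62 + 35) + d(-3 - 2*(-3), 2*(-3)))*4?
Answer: -3488/97 ≈ -35.959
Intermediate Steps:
d(X, M) = -6 + M*X (d(X, M) = -2 + (-4 + M*X) = -6 + M*X)
60 + (1/(62 + 35) + d(-3 - 2*(-3), 2*(-3)))*4 = 60 + (1/(62 + 35) + (-6 + (2*(-3))*(-3 - 2*(-3))))*4 = 60 + (1/97 + (-6 - 6*(-3 + 6)))*4 = 60 + (1/97 + (-6 - 6*3))*4 = 60 + (1/97 + (-6 - 18))*4 = 60 + (1/97 - 24)*4 = 60 - 2327/97*4 = 60 - 9308/97 = -3488/97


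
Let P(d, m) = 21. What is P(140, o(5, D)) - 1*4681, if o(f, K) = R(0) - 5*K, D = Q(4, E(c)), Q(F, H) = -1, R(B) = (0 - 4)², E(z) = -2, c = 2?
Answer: -4660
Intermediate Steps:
R(B) = 16 (R(B) = (-4)² = 16)
D = -1
o(f, K) = 16 - 5*K
P(140, o(5, D)) - 1*4681 = 21 - 1*4681 = 21 - 4681 = -4660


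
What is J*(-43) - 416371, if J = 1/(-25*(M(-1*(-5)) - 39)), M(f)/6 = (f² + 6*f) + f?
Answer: -3341377232/8025 ≈ -4.1637e+5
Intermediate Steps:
M(f) = 6*f² + 42*f (M(f) = 6*((f² + 6*f) + f) = 6*(f² + 7*f) = 6*f² + 42*f)
J = -1/8025 (J = 1/(-25*(6*(-1*(-5))*(7 - 1*(-5)) - 39)) = 1/(-25*(6*5*(7 + 5) - 39)) = 1/(-25*(6*5*12 - 39)) = 1/(-25*(360 - 39)) = 1/(-25*321) = 1/(-8025) = -1/8025 ≈ -0.00012461)
J*(-43) - 416371 = -1/8025*(-43) - 416371 = 43/8025 - 416371 = -3341377232/8025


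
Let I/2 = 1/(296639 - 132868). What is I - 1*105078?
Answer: -17208729136/163771 ≈ -1.0508e+5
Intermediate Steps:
I = 2/163771 (I = 2/(296639 - 132868) = 2/163771 ≈ 1.2212e-5)
I - 1*105078 = 2/163771 - 1*105078 = 2/163771 - 105078 = -17208729136/163771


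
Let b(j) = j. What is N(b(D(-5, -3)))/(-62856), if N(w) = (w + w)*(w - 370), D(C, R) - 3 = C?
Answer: -62/2619 ≈ -0.023673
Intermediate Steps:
D(C, R) = 3 + C
N(w) = 2*w*(-370 + w) (N(w) = (2*w)*(-370 + w) = 2*w*(-370 + w))
N(b(D(-5, -3)))/(-62856) = (2*(3 - 5)*(-370 + (3 - 5)))/(-62856) = (2*(-2)*(-370 - 2))*(-1/62856) = (2*(-2)*(-372))*(-1/62856) = 1488*(-1/62856) = -62/2619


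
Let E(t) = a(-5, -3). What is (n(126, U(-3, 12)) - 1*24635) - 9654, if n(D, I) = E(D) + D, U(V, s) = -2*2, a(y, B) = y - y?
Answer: -34163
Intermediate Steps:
a(y, B) = 0
E(t) = 0
U(V, s) = -4
n(D, I) = D (n(D, I) = 0 + D = D)
(n(126, U(-3, 12)) - 1*24635) - 9654 = (126 - 1*24635) - 9654 = (126 - 24635) - 9654 = -24509 - 9654 = -34163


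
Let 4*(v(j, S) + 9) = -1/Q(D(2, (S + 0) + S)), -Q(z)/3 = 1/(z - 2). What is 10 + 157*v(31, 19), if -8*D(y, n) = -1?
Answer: -45681/32 ≈ -1427.5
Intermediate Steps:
D(y, n) = ⅛ (D(y, n) = -⅛*(-1) = ⅛)
Q(z) = -3/(-2 + z) (Q(z) = -3/(z - 2) = -3/(-2 + z))
v(j, S) = -293/32 (v(j, S) = -9 + (-1/((-3/(-2 + ⅛))))/4 = -9 + (-1/((-3/(-15/8))))/4 = -9 + (-1/((-3*(-8/15))))/4 = -9 + (-1/8/5)/4 = -9 + (-1*5/8)/4 = -9 + (¼)*(-5/8) = -9 - 5/32 = -293/32)
10 + 157*v(31, 19) = 10 + 157*(-293/32) = 10 - 46001/32 = -45681/32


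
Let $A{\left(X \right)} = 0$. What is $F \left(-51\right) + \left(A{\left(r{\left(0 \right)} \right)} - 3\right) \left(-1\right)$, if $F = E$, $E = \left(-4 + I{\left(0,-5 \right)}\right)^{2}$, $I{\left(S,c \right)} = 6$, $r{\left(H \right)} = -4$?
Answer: $-201$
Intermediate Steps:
$E = 4$ ($E = \left(-4 + 6\right)^{2} = 2^{2} = 4$)
$F = 4$
$F \left(-51\right) + \left(A{\left(r{\left(0 \right)} \right)} - 3\right) \left(-1\right) = 4 \left(-51\right) + \left(0 - 3\right) \left(-1\right) = -204 - -3 = -204 + 3 = -201$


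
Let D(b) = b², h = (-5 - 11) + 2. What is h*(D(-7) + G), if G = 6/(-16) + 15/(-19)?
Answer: -50897/76 ≈ -669.70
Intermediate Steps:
h = -14 (h = -16 + 2 = -14)
G = -177/152 (G = 6*(-1/16) + 15*(-1/19) = -3/8 - 15/19 = -177/152 ≈ -1.1645)
h*(D(-7) + G) = -14*((-7)² - 177/152) = -14*(49 - 177/152) = -14*7271/152 = -50897/76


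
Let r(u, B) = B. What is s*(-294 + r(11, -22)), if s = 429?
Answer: -135564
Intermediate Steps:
s*(-294 + r(11, -22)) = 429*(-294 - 22) = 429*(-316) = -135564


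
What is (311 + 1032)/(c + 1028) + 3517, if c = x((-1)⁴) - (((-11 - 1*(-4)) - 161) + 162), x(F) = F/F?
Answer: 3641438/1035 ≈ 3518.3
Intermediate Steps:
x(F) = 1
c = 7 (c = 1 - (((-11 - 1*(-4)) - 161) + 162) = 1 - (((-11 + 4) - 161) + 162) = 1 - ((-7 - 161) + 162) = 1 - (-168 + 162) = 1 - 1*(-6) = 1 + 6 = 7)
(311 + 1032)/(c + 1028) + 3517 = (311 + 1032)/(7 + 1028) + 3517 = 1343/1035 + 3517 = 3641438/1035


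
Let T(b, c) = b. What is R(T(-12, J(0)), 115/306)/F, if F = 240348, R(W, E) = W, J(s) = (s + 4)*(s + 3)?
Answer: -1/20029 ≈ -4.9928e-5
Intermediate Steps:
J(s) = (3 + s)*(4 + s) (J(s) = (4 + s)*(3 + s) = (3 + s)*(4 + s))
R(T(-12, J(0)), 115/306)/F = -12/240348 = -12*1/240348 = -1/20029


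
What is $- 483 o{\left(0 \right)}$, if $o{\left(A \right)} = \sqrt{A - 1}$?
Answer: $- 483 i \approx - 483.0 i$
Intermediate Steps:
$o{\left(A \right)} = \sqrt{-1 + A}$
$- 483 o{\left(0 \right)} = - 483 \sqrt{-1 + 0} = - 483 \sqrt{-1} = - 483 i$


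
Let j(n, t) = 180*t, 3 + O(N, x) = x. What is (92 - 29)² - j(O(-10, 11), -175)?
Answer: 35469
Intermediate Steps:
O(N, x) = -3 + x
(92 - 29)² - j(O(-10, 11), -175) = (92 - 29)² - 180*(-175) = 63² - 1*(-31500) = 3969 + 31500 = 35469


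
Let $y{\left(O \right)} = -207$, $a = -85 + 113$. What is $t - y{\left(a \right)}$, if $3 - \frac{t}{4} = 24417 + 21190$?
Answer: $-182209$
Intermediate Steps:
$t = -182416$ ($t = 12 - 4 \left(24417 + 21190\right) = 12 - 182428 = -182416$)
$a = 28$
$t - y{\left(a \right)} = -182416 - -207 = -182416 + 207 = -182209$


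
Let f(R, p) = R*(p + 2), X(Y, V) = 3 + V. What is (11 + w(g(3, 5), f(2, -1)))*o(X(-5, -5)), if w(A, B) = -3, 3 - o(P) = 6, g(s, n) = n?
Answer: -24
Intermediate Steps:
f(R, p) = R*(2 + p)
o(P) = -3 (o(P) = 3 - 1*6 = 3 - 6 = -3)
(11 + w(g(3, 5), f(2, -1)))*o(X(-5, -5)) = (11 - 3)*(-3) = 8*(-3) = -24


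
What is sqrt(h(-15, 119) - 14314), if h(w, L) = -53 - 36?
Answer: I*sqrt(14403) ≈ 120.01*I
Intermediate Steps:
h(w, L) = -89
sqrt(h(-15, 119) - 14314) = sqrt(-89 - 14314) = sqrt(-14403) = I*sqrt(14403)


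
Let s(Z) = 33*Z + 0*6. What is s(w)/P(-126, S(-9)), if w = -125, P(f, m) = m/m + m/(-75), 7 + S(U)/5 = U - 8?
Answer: -20625/13 ≈ -1586.5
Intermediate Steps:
S(U) = -75 + 5*U (S(U) = -35 + 5*(U - 8) = -35 + 5*(-8 + U) = -35 + (-40 + 5*U) = -75 + 5*U)
P(f, m) = 1 - m/75 (P(f, m) = 1 + m*(-1/75) = 1 - m/75)
s(Z) = 33*Z (s(Z) = 33*Z + 0 = 33*Z)
s(w)/P(-126, S(-9)) = (33*(-125))/(1 - (-75 + 5*(-9))/75) = -4125/(1 - (-75 - 45)/75) = -4125/(1 - 1/75*(-120)) = -4125/(1 + 8/5) = -4125/13/5 = -4125*5/13 = -20625/13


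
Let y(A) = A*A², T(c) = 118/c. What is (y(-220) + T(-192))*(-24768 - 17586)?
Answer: 7215766688481/16 ≈ 4.5099e+11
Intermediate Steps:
y(A) = A³
(y(-220) + T(-192))*(-24768 - 17586) = ((-220)³ + 118/(-192))*(-24768 - 17586) = (-10648000 + 118*(-1/192))*(-42354) = (-10648000 - 59/96)*(-42354) = -1022208059/96*(-42354) = 7215766688481/16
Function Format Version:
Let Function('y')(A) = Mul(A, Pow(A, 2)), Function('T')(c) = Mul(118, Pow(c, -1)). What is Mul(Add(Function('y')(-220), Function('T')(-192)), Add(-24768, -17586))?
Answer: Rational(7215766688481, 16) ≈ 4.5099e+11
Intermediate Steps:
Function('y')(A) = Pow(A, 3)
Mul(Add(Function('y')(-220), Function('T')(-192)), Add(-24768, -17586)) = Mul(Add(Pow(-220, 3), Mul(118, Pow(-192, -1))), Add(-24768, -17586)) = Mul(Add(-10648000, Mul(118, Rational(-1, 192))), -42354) = Mul(Add(-10648000, Rational(-59, 96)), -42354) = Mul(Rational(-1022208059, 96), -42354) = Rational(7215766688481, 16)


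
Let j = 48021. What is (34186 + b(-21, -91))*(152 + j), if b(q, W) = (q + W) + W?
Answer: 1637063059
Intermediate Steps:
b(q, W) = q + 2*W (b(q, W) = (W + q) + W = q + 2*W)
(34186 + b(-21, -91))*(152 + j) = (34186 + (-21 + 2*(-91)))*(152 + 48021) = (34186 + (-21 - 182))*48173 = (34186 - 203)*48173 = 33983*48173 = 1637063059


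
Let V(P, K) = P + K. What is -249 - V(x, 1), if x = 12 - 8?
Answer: -254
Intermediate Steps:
x = 4
V(P, K) = K + P
-249 - V(x, 1) = -249 - (1 + 4) = -249 - 1*5 = -249 - 5 = -254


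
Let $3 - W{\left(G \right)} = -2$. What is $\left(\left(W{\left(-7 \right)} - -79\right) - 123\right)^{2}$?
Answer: $1521$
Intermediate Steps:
$W{\left(G \right)} = 5$ ($W{\left(G \right)} = 3 - -2 = 3 + 2 = 5$)
$\left(\left(W{\left(-7 \right)} - -79\right) - 123\right)^{2} = \left(\left(5 - -79\right) - 123\right)^{2} = \left(\left(5 + 79\right) - 123\right)^{2} = \left(84 - 123\right)^{2} = \left(-39\right)^{2} = 1521$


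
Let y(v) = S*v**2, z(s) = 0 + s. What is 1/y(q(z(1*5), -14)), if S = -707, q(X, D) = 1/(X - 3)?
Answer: -4/707 ≈ -0.0056577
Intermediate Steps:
z(s) = s
q(X, D) = 1/(-3 + X)
y(v) = -707*v**2
1/y(q(z(1*5), -14)) = 1/(-707/(-3 + 1*5)**2) = 1/(-707/(-3 + 5)**2) = 1/(-707*(1/2)**2) = 1/(-707*1/4) = 1/(-707/4) = -4/707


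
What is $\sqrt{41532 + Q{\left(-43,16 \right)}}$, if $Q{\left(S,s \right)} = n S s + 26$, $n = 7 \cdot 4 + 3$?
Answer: $17 \sqrt{70} \approx 142.23$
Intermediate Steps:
$n = 31$ ($n = 28 + 3 = 31$)
$Q{\left(S,s \right)} = 26 + 31 S s$ ($Q{\left(S,s \right)} = 31 S s + 26 = 26 + 31 S s$)
$\sqrt{41532 + Q{\left(-43,16 \right)}} = \sqrt{41532 + \left(26 + 31 \left(-43\right) 16\right)} = \sqrt{41532 + \left(26 - 21328\right)} = \sqrt{41532 - 21302} = \sqrt{20230} = 17 \sqrt{70}$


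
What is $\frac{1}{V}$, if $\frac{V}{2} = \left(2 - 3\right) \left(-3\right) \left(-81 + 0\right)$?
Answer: $- \frac{1}{486} \approx -0.0020576$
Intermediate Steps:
$V = -486$ ($V = 2 \left(2 - 3\right) \left(-3\right) \left(-81 + 0\right) = 2 \left(-1\right) \left(-3\right) \left(-81\right) = 2 \cdot 3 \left(-81\right) = 2 \left(-243\right) = -486$)
$\frac{1}{V} = \frac{1}{-486} = - \frac{1}{486}$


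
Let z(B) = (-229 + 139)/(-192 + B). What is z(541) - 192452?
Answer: -67165838/349 ≈ -1.9245e+5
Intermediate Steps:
z(B) = -90/(-192 + B)
z(541) - 192452 = -90/(-192 + 541) - 192452 = -90/349 - 192452 = -67165838/349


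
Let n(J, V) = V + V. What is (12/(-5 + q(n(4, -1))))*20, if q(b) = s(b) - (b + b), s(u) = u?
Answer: -80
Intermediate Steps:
n(J, V) = 2*V
q(b) = -b (q(b) = b - (b + b) = b - 2*b = -b)
(12/(-5 + q(n(4, -1))))*20 = (12/(-5 - 2*(-1)))*20 = (12/(-5 - 1*(-2)))*20 = (12/(-5 + 2))*20 = (12/(-3))*20 = (12*(-⅓))*20 = -4*20 = -80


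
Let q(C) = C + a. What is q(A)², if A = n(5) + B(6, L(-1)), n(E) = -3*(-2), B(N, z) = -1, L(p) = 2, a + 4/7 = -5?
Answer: 16/49 ≈ 0.32653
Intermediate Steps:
a = -39/7 (a = -4/7 - 5 = -39/7 ≈ -5.5714)
n(E) = 6
A = 5 (A = 6 - 1 = 5)
q(C) = -39/7 + C (q(C) = C - 39/7 = -39/7 + C)
q(A)² = (-39/7 + 5)² = (-4/7)² = 16/49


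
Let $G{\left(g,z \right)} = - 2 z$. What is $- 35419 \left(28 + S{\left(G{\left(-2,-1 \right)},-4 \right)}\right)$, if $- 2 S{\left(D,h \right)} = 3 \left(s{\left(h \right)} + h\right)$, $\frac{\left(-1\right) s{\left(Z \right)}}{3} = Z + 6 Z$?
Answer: $3258548$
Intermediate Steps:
$s{\left(Z \right)} = - 21 Z$ ($s{\left(Z \right)} = - 3 \left(Z + 6 Z\right) = - 3 \cdot 7 Z = - 21 Z$)
$S{\left(D,h \right)} = 30 h$ ($S{\left(D,h \right)} = - \frac{3 \left(- 21 h + h\right)}{2} = - \frac{3 \left(- 20 h\right)}{2} = - \frac{\left(-60\right) h}{2} = 30 h$)
$- 35419 \left(28 + S{\left(G{\left(-2,-1 \right)},-4 \right)}\right) = - 35419 \left(28 + 30 \left(-4\right)\right) = - 35419 \left(28 - 120\right) = \left(-35419\right) \left(-92\right) = 3258548$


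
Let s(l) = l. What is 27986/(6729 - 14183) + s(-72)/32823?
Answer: -51062287/13592369 ≈ -3.7567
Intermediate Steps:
27986/(6729 - 14183) + s(-72)/32823 = 27986/(6729 - 14183) - 72/32823 = 27986/(-7454) - 72*1/32823 = 27986*(-1/7454) - 8/3647 = -13993/3727 - 8/3647 = -51062287/13592369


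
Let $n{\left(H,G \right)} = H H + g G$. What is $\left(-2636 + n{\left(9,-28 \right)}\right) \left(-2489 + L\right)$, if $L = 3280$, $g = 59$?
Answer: $-3327737$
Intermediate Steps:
$n{\left(H,G \right)} = H^{2} + 59 G$ ($n{\left(H,G \right)} = H H + 59 G = H^{2} + 59 G$)
$\left(-2636 + n{\left(9,-28 \right)}\right) \left(-2489 + L\right) = \left(-2636 + \left(9^{2} + 59 \left(-28\right)\right)\right) \left(-2489 + 3280\right) = \left(-2636 + \left(81 - 1652\right)\right) 791 = \left(-2636 - 1571\right) 791 = \left(-4207\right) 791 = -3327737$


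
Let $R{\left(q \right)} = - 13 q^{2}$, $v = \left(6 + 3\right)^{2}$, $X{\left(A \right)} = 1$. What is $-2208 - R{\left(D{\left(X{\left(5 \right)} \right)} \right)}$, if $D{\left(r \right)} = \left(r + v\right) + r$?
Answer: $87349$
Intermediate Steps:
$v = 81$ ($v = 9^{2} = 81$)
$D{\left(r \right)} = 81 + 2 r$ ($D{\left(r \right)} = \left(r + 81\right) + r = \left(81 + r\right) + r = 81 + 2 r$)
$-2208 - R{\left(D{\left(X{\left(5 \right)} \right)} \right)} = -2208 - - 13 \left(81 + 2 \cdot 1\right)^{2} = -2208 - - 13 \left(81 + 2\right)^{2} = -2208 - - 13 \cdot 83^{2} = -2208 - \left(-13\right) 6889 = -2208 - -89557 = -2208 + 89557 = 87349$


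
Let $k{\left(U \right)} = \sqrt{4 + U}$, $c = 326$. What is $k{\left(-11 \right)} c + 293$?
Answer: $293 + 326 i \sqrt{7} \approx 293.0 + 862.51 i$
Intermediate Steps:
$k{\left(-11 \right)} c + 293 = \sqrt{4 - 11} \cdot 326 + 293 = \sqrt{-7} \cdot 326 + 293 = i \sqrt{7} \cdot 326 + 293 = 326 i \sqrt{7} + 293 = 293 + 326 i \sqrt{7}$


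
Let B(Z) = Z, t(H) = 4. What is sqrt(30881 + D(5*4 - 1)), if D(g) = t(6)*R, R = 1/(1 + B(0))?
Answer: sqrt(30885) ≈ 175.74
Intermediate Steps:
R = 1 (R = 1/(1 + 0) = 1/1 = 1)
D(g) = 4 (D(g) = 4*1 = 4)
sqrt(30881 + D(5*4 - 1)) = sqrt(30881 + 4) = sqrt(30885)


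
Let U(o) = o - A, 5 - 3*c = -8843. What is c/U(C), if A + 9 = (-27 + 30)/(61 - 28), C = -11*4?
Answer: -48664/579 ≈ -84.048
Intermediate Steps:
C = -44
A = -98/11 (A = -9 + (-27 + 30)/(61 - 28) = -9 + 3/33 = -9 + 3*(1/33) = -9 + 1/11 = -98/11 ≈ -8.9091)
c = 8848/3 (c = 5/3 - 1/3*(-8843) = 5/3 + 8843/3 = 8848/3 ≈ 2949.3)
U(o) = 98/11 + o (U(o) = o - 1*(-98/11) = o + 98/11 = 98/11 + o)
c/U(C) = 8848/(3*(98/11 - 44)) = 8848/(3*(-386/11)) = (8848/3)*(-11/386) = -48664/579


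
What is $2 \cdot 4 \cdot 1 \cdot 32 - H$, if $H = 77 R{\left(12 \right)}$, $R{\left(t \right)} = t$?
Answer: $-668$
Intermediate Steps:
$H = 924$ ($H = 77 \cdot 12 = 924$)
$2 \cdot 4 \cdot 1 \cdot 32 - H = 2 \cdot 4 \cdot 1 \cdot 32 - 924 = 2 \cdot 4 \cdot 32 - 924 = 2 \cdot 128 - 924 = 256 - 924 = -668$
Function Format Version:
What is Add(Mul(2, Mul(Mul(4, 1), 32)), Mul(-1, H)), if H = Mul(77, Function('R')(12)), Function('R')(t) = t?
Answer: -668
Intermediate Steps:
H = 924 (H = Mul(77, 12) = 924)
Add(Mul(2, Mul(Mul(4, 1), 32)), Mul(-1, H)) = Add(Mul(2, Mul(Mul(4, 1), 32)), Mul(-1, 924)) = Add(Mul(2, Mul(4, 32)), -924) = Add(Mul(2, 128), -924) = Add(256, -924) = -668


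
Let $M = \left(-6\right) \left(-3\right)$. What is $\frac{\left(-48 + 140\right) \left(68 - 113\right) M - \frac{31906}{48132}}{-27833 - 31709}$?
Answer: $\frac{256202039}{204705396} \approx 1.2516$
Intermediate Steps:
$M = 18$
$\frac{\left(-48 + 140\right) \left(68 - 113\right) M - \frac{31906}{48132}}{-27833 - 31709} = \frac{\left(-48 + 140\right) \left(68 - 113\right) 18 - \frac{31906}{48132}}{-27833 - 31709} = \frac{92 \left(-45\right) 18 - \frac{2279}{3438}}{-59542} = \left(\left(-4140\right) 18 - \frac{2279}{3438}\right) \left(- \frac{1}{59542}\right) = \left(-74520 - \frac{2279}{3438}\right) \left(- \frac{1}{59542}\right) = \left(- \frac{256202039}{3438}\right) \left(- \frac{1}{59542}\right) = \frac{256202039}{204705396}$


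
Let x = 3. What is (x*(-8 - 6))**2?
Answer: 1764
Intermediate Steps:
(x*(-8 - 6))**2 = (3*(-8 - 6))**2 = (3*(-14))**2 = (-42)**2 = 1764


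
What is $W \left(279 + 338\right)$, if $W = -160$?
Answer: $-98720$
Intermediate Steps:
$W \left(279 + 338\right) = - 160 \left(279 + 338\right) = \left(-160\right) 617 = -98720$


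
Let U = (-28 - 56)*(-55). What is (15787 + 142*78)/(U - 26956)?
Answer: -26863/22336 ≈ -1.2027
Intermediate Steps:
U = 4620 (U = -84*(-55) = 4620)
(15787 + 142*78)/(U - 26956) = (15787 + 142*78)/(4620 - 26956) = (15787 + 11076)/(-22336) = 26863*(-1/22336) = -26863/22336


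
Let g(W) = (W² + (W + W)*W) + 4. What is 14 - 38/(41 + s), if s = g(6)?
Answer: 2104/153 ≈ 13.752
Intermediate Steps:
g(W) = 4 + 3*W² (g(W) = (W² + (2*W)*W) + 4 = (W² + 2*W²) + 4 = 3*W² + 4 = 4 + 3*W²)
s = 112 (s = 4 + 3*6² = 4 + 3*36 = 4 + 108 = 112)
14 - 38/(41 + s) = 14 - 38/(41 + 112) = 14 - 38/153 = 2104/153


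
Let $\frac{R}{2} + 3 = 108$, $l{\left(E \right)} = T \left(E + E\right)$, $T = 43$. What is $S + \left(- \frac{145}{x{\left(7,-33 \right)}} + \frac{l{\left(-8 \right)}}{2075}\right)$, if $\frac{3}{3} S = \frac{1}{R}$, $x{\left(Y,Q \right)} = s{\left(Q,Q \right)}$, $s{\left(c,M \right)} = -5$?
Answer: $\frac{2498869}{87150} \approx 28.673$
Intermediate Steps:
$x{\left(Y,Q \right)} = -5$
$l{\left(E \right)} = 86 E$ ($l{\left(E \right)} = 43 \left(E + E\right) = 43 \cdot 2 E = 86 E$)
$R = 210$ ($R = -6 + 2 \cdot 108 = -6 + 216 = 210$)
$S = \frac{1}{210} \approx 0.0047619$
$S + \left(- \frac{145}{x{\left(7,-33 \right)}} + \frac{l{\left(-8 \right)}}{2075}\right) = \frac{1}{210} + \left(- \frac{145}{-5} + \frac{86 \left(-8\right)}{2075}\right) = \frac{1}{210} - - \frac{59487}{2075} = \frac{1}{210} + \left(29 - \frac{688}{2075}\right) = \frac{1}{210} + \frac{59487}{2075} = \frac{2498869}{87150}$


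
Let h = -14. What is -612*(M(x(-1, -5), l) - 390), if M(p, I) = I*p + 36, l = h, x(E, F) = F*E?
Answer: 259488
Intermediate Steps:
x(E, F) = E*F
l = -14
M(p, I) = 36 + I*p
-612*(M(x(-1, -5), l) - 390) = -612*((36 - (-14)*(-5)) - 390) = -612*((36 - 14*5) - 390) = -612*((36 - 70) - 390) = -612*(-34 - 390) = -612*(-424) = 259488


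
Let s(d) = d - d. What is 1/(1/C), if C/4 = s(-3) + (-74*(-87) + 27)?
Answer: 25860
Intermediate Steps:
s(d) = 0
C = 25860 (C = 4*(0 + (-74*(-87) + 27)) = 4*(0 + (6438 + 27)) = 4*(0 + 6465) = 4*6465 = 25860)
1/(1/C) = 1/(1/25860) = 25860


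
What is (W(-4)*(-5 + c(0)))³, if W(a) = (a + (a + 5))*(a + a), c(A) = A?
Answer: -1728000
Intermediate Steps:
W(a) = 2*a*(5 + 2*a) (W(a) = (a + (5 + a))*(2*a) = (5 + 2*a)*(2*a) = 2*a*(5 + 2*a))
(W(-4)*(-5 + c(0)))³ = ((2*(-4)*(5 + 2*(-4)))*(-5 + 0))³ = ((2*(-4)*(5 - 8))*(-5))³ = ((2*(-4)*(-3))*(-5))³ = (24*(-5))³ = (-120)³ = -1728000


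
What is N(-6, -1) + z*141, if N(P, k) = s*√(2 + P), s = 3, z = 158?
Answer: 22278 + 6*I ≈ 22278.0 + 6.0*I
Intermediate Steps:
N(P, k) = 3*√(2 + P)
N(-6, -1) + z*141 = 3*√(2 - 6) + 158*141 = 3*√(-4) + 22278 = 3*(2*I) + 22278 = 6*I + 22278 = 22278 + 6*I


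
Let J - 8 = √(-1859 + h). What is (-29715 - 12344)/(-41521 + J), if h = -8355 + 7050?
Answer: 1745995267/1723332333 + 84118*I*√791/1723332333 ≈ 1.0132 + 0.0013728*I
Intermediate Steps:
h = -1305
J = 8 + 2*I*√791 (J = 8 + √(-1859 - 1305) = 8 + √(-3164) = 8 + 2*I*√791 ≈ 8.0 + 56.249*I)
(-29715 - 12344)/(-41521 + J) = (-29715 - 12344)/(-41521 + (8 + 2*I*√791)) = -42059/(-41513 + 2*I*√791)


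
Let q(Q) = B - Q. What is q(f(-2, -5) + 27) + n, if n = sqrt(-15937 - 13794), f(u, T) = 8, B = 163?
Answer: 128 + I*sqrt(29731) ≈ 128.0 + 172.43*I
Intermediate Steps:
q(Q) = 163 - Q
n = I*sqrt(29731) (n = sqrt(-29731) = I*sqrt(29731) ≈ 172.43*I)
q(f(-2, -5) + 27) + n = (163 - (8 + 27)) + I*sqrt(29731) = (163 - 1*35) + I*sqrt(29731) = (163 - 35) + I*sqrt(29731) = 128 + I*sqrt(29731)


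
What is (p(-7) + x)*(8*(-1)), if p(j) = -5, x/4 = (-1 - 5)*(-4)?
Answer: -728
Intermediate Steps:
x = 96 (x = 4*((-1 - 5)*(-4)) = 4*(-6*(-4)) = 4*24 = 96)
(p(-7) + x)*(8*(-1)) = (-5 + 96)*(8*(-1)) = 91*(-8) = -728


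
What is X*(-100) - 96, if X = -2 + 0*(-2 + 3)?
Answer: 104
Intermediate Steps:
X = -2 (X = -2 + 0*1 = -2 + 0 = -2)
X*(-100) - 96 = -2*(-100) - 96 = 200 - 96 = 104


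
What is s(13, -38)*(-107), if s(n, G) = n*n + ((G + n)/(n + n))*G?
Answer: -285904/13 ≈ -21993.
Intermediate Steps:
s(n, G) = n**2 + G*(G + n)/(2*n) (s(n, G) = n**2 + ((G + n)/((2*n)))*G = n**2 + ((G + n)*(1/(2*n)))*G = n**2 + ((G + n)/(2*n))*G = n**2 + G*(G + n)/(2*n))
s(13, -38)*(-107) = (13**2 + (1/2)*(-38) + (1/2)*(-38)**2/13)*(-107) = (169 - 19 + (1/2)*1444*(1/13))*(-107) = (169 - 19 + 722/13)*(-107) = (2672/13)*(-107) = -285904/13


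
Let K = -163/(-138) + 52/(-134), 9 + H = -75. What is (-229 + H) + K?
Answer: -2886665/9246 ≈ -312.21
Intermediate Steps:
H = -84 (H = -9 - 75 = -84)
K = 7333/9246 (K = -163*(-1/138) + 52*(-1/134) = 163/138 - 26/67 = 7333/9246 ≈ 0.79310)
(-229 + H) + K = (-229 - 84) + 7333/9246 = -313 + 7333/9246 = -2886665/9246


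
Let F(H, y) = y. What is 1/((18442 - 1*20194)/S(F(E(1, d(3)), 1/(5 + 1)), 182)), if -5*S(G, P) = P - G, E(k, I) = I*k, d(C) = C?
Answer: 1091/52560 ≈ 0.020757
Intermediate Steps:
S(G, P) = -P/5 + G/5 (S(G, P) = -(P - G)/5 = -P/5 + G/5)
1/((18442 - 1*20194)/S(F(E(1, d(3)), 1/(5 + 1)), 182)) = 1/((18442 - 1*20194)/(-⅕*182 + 1/(5*(5 + 1)))) = 1/((18442 - 20194)/(-182/5 + (⅕)/6)) = 1/(-1752/(-182/5 + (⅕)*(⅙))) = 1/(-1752/(-182/5 + 1/30)) = 1/(-1752/(-1091/30)) = 1/(-1752*(-30/1091)) = 1/(52560/1091) = 1091/52560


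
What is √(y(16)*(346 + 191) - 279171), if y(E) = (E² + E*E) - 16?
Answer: I*√12819 ≈ 113.22*I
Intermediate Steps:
y(E) = -16 + 2*E² (y(E) = (E² + E²) - 16 = 2*E² - 16 = -16 + 2*E²)
√(y(16)*(346 + 191) - 279171) = √((-16 + 2*16²)*(346 + 191) - 279171) = √((-16 + 2*256)*537 - 279171) = √((-16 + 512)*537 - 279171) = √(496*537 - 279171) = √(266352 - 279171) = √(-12819) = I*√12819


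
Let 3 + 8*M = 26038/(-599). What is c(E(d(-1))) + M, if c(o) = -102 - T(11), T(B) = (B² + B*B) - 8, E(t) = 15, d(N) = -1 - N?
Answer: -1637947/4792 ≈ -341.81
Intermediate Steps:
M = -27835/4792 (M = -3/8 + (26038/(-599))/8 = -3/8 + (26038*(-1/599))/8 = -3/8 + (⅛)*(-26038/599) = -3/8 - 13019/2396 = -27835/4792 ≈ -5.8086)
T(B) = -8 + 2*B² (T(B) = (B² + B²) - 8 = 2*B² - 8 = -8 + 2*B²)
c(o) = -336 (c(o) = -102 - (-8 + 2*11²) = -102 - (-8 + 2*121) = -102 - (-8 + 242) = -102 - 1*234 = -102 - 234 = -336)
c(E(d(-1))) + M = -336 - 27835/4792 = -1637947/4792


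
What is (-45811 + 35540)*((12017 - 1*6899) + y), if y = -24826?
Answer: 202420868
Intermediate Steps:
(-45811 + 35540)*((12017 - 1*6899) + y) = (-45811 + 35540)*((12017 - 1*6899) - 24826) = -10271*((12017 - 6899) - 24826) = -10271*(5118 - 24826) = -10271*(-19708) = 202420868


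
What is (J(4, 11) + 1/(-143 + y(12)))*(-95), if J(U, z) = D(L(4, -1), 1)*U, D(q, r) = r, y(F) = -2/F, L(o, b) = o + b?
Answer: -325850/859 ≈ -379.34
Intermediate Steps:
L(o, b) = b + o
J(U, z) = U (J(U, z) = 1*U = U)
(J(4, 11) + 1/(-143 + y(12)))*(-95) = (4 + 1/(-143 - 2/12))*(-95) = (4 + 1/(-143 - 2*1/12))*(-95) = (4 + 1/(-143 - ⅙))*(-95) = (4 + 1/(-859/6))*(-95) = (4 - 6/859)*(-95) = (3430/859)*(-95) = -325850/859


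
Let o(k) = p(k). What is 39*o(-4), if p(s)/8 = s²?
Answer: 4992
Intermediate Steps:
p(s) = 8*s²
o(k) = 8*k²
39*o(-4) = 39*(8*(-4)²) = 39*(8*16) = 39*128 = 4992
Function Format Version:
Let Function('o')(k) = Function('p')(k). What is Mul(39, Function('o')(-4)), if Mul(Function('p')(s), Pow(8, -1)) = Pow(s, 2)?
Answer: 4992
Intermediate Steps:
Function('p')(s) = Mul(8, Pow(s, 2))
Function('o')(k) = Mul(8, Pow(k, 2))
Mul(39, Function('o')(-4)) = Mul(39, Mul(8, Pow(-4, 2))) = Mul(39, Mul(8, 16)) = Mul(39, 128) = 4992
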